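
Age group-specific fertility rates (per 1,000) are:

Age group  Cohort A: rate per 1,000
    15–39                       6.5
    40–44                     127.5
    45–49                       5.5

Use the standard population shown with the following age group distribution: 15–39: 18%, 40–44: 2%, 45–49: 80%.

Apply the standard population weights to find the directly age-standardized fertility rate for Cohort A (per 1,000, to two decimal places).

Standard weights: 0.18, 0.02, 0.80.
Standardized rate: 0.1800×6.5 + 0.0200×127.5 + 0.8000×5.5 = 8.1200 per 1,000.

8.12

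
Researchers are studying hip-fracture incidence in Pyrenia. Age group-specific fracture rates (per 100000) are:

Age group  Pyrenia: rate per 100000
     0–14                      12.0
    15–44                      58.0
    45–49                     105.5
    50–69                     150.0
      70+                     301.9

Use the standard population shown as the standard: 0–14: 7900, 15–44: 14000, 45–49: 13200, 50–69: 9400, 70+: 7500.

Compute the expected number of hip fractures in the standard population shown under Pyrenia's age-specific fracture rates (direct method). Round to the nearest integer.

60

Expected hip fractures = Σ (standard pop × age-specific rate ÷ 100000)
= 7900×12.0/100000 + 14000×58.0/100000 + 13200×105.5/100000 + 9400×150.0/100000 + 7500×301.9/100000
= 0.95 + 8.12 + 13.93 + 14.10 + 22.64 = 59.74.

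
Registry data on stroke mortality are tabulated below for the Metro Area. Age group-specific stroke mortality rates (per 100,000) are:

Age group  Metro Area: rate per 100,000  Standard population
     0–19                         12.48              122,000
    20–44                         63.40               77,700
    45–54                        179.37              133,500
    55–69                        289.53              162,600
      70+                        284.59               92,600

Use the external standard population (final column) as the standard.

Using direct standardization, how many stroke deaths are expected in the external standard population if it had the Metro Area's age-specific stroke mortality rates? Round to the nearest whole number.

Expected stroke deaths = Σ (standard pop × age-specific rate ÷ 100,000)
= 122,000×12.48/100,000 + 77,700×63.40/100,000 + 133,500×179.37/100,000 + 162,600×289.53/100,000 + 92,600×284.59/100,000
= 15.23 + 49.26 + 239.46 + 470.78 + 263.53 = 1038.25.

1038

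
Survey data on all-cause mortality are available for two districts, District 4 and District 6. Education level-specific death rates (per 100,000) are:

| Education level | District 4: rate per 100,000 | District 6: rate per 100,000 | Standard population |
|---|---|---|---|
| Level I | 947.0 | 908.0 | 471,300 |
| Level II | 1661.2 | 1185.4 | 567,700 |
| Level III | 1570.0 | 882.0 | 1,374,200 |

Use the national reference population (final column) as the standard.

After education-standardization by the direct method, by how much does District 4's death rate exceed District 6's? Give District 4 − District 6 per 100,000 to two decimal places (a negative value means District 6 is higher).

Standard total = 2,413,200; weights = 0.1953, 0.2352, 0.5695.
District 4: 0.1953×947.0 + 0.2352×1661.2 + 0.5695×1570.0 = 1469.7822 per 100,000.
District 6: 0.1953×908.0 + 0.2352×1185.4 + 0.5695×882.0 = 958.4520 per 100,000.
Difference = 1469.7822 − 958.4520 = 511.3302.

511.33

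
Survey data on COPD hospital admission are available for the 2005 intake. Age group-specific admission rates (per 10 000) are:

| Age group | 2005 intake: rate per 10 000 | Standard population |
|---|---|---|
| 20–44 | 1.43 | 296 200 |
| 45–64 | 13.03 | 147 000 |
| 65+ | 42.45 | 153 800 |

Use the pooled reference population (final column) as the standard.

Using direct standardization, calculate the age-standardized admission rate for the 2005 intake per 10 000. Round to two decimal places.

14.85

Standard total = 597 000; weights = 0.4961, 0.2462, 0.2576.
Standardized rate: 0.4961×1.43 + 0.2462×13.03 + 0.2576×42.45 = 14.8539 per 10 000.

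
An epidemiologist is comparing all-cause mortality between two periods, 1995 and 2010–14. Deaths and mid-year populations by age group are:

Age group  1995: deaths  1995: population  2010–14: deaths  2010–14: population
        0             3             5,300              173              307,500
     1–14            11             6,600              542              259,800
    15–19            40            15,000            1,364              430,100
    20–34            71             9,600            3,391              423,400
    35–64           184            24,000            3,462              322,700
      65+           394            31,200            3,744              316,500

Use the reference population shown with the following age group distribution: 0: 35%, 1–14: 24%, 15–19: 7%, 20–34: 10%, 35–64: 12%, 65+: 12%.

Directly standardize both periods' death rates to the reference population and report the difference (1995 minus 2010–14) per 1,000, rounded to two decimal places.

Age-specific rates per 1,000 for 1995: 0.566, 1.667, 2.667, 7.396, 7.667, 12.628.
For 2010–14: 0.563, 2.086, 3.171, 8.009, 10.728, 11.829.
Standard weights: 0.35, 0.24, 0.07, 0.10, 0.12, 0.12.
1995: 0.3500×0.566 + 0.2400×1.667 + 0.0700×2.667 + 0.1000×7.396 + 0.1200×7.667 + 0.1200×12.628 = 3.9597 per 1,000.
2010–14: 0.3500×0.563 + 0.2400×2.086 + 0.0700×3.171 + 0.1000×8.009 + 0.1200×10.728 + 0.1200×11.829 = 4.4274 per 1,000.
Difference = 3.9597 − 4.4274 = -0.4677.

-0.47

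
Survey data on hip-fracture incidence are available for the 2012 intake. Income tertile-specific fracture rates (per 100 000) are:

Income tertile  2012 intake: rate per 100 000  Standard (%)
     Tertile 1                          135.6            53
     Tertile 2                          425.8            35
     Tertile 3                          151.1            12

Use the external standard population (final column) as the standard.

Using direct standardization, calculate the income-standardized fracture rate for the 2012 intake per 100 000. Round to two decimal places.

Standard weights: 0.53, 0.35, 0.12.
Standardized rate: 0.5300×135.6 + 0.3500×425.8 + 0.1200×151.1 = 239.0300 per 100 000.

239.03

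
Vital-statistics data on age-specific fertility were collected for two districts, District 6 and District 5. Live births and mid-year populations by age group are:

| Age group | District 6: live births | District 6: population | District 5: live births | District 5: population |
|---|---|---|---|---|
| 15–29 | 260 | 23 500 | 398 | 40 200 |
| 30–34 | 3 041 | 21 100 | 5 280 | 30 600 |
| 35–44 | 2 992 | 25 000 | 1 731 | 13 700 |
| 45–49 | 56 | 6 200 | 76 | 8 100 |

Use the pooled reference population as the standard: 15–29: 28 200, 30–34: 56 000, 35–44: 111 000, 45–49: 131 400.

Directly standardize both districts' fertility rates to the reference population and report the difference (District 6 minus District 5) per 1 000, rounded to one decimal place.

-7.2

Age-specific rates per 1 000 for District 6: 11.064, 144.123, 119.680, 9.032.
For District 5: 9.900, 172.549, 126.350, 9.383.
Standard total = 326 600; weights = 0.0863, 0.1715, 0.3399, 0.4023.
District 6: 0.0863×11.064 + 0.1715×144.123 + 0.3399×119.680 + 0.4023×9.032 = 69.9762 per 1 000.
District 5: 0.0863×9.900 + 0.1715×172.549 + 0.3399×126.350 + 0.4023×9.383 = 77.1577 per 1 000.
Difference = 69.9762 − 77.1577 = -7.1816.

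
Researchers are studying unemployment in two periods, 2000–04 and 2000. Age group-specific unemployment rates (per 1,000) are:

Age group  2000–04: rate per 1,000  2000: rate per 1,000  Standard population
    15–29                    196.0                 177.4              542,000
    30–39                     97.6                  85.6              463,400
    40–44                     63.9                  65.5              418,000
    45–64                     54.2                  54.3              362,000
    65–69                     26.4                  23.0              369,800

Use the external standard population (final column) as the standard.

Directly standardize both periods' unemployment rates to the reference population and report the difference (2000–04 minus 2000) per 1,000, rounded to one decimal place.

Standard total = 2,155,200; weights = 0.2515, 0.2150, 0.1939, 0.1680, 0.1716.
2000–04: 0.2515×196.0 + 0.2150×97.6 + 0.1939×63.9 + 0.1680×54.2 + 0.1716×26.4 = 96.3034 per 1,000.
2000: 0.2515×177.4 + 0.2150×85.6 + 0.1939×65.5 + 0.1680×54.3 + 0.1716×23.0 = 88.7894 per 1,000.
Difference = 96.3034 − 88.7894 = 7.5141.

7.5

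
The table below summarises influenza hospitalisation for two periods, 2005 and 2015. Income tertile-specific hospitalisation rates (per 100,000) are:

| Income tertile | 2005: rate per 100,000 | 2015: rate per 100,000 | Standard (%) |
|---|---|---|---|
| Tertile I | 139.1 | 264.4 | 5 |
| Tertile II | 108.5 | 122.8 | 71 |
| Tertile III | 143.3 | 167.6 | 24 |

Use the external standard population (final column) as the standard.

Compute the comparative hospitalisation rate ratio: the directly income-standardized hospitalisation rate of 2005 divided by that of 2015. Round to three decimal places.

Standard weights: 0.05, 0.71, 0.24.
2005: 0.0500×139.1 + 0.7100×108.5 + 0.2400×143.3 = 118.3820 per 100,000.
2015: 0.0500×264.4 + 0.7100×122.8 + 0.2400×167.6 = 140.6320 per 100,000.
Ratio = 118.3820 ÷ 140.6320 = 0.84179.

0.842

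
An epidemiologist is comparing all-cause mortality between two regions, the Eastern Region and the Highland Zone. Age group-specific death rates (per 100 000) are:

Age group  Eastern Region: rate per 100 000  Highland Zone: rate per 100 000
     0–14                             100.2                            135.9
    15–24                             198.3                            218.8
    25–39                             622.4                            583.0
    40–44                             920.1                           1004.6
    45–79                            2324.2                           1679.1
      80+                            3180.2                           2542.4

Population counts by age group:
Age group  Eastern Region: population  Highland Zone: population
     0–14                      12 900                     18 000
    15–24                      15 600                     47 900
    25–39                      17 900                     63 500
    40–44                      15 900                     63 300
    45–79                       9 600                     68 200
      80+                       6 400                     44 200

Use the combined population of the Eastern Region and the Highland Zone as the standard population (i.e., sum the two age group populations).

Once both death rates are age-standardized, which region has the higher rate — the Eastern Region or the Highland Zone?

Combined standard total = 383 400; weights = 0.0806, 0.1656, 0.2123, 0.2066, 0.2029, 0.1320.
The Eastern Region: 0.0806×100.2 + 0.1656×198.3 + 0.2123×622.4 + 0.2066×920.1 + 0.2029×2324.2 + 0.1320×3180.2 = 1254.4715 per 100 000.
The Highland Zone: 0.0806×135.9 + 0.1656×218.8 + 0.2123×583.0 + 0.2066×1004.6 + 0.2029×1679.1 + 0.1320×2542.4 = 1054.7550 per 100 000.
The crude rates (930.04 vs 1115.79) would put the Highland Zone higher, but that reflects its age composition; once standardized to a common age structure, the Eastern Region has the higher underlying rate.

Eastern Region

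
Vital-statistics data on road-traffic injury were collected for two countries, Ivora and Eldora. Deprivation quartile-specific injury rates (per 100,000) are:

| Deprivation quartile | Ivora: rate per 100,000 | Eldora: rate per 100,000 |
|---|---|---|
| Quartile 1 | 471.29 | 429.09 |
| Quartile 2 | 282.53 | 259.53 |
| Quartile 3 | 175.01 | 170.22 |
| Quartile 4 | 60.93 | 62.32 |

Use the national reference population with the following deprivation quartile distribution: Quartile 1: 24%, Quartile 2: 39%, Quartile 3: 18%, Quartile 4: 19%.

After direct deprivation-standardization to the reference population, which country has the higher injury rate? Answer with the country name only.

Standard weights: 0.24, 0.39, 0.18, 0.19.
Ivora: 0.2400×471.29 + 0.3900×282.53 + 0.1800×175.01 + 0.1900×60.93 = 266.3748 per 100,000.
Eldora: 0.2400×429.09 + 0.3900×259.53 + 0.1800×170.22 + 0.1900×62.32 = 246.6787 per 100,000.

Ivora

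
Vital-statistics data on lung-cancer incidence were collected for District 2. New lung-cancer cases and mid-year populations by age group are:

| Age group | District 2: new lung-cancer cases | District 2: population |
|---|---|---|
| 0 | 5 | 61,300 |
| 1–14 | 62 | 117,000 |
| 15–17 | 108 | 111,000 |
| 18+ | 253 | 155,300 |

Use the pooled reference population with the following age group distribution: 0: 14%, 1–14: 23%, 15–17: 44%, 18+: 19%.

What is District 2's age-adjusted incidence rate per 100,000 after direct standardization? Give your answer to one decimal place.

Age-specific rates per 100,000 for District 2: 8.16, 52.99, 97.30, 162.91.
Standard weights: 0.14, 0.23, 0.44, 0.19.
Standardized rate: 0.1400×8.16 + 0.2300×52.99 + 0.4400×97.30 + 0.1900×162.91 = 87.0938 per 100,000.

87.1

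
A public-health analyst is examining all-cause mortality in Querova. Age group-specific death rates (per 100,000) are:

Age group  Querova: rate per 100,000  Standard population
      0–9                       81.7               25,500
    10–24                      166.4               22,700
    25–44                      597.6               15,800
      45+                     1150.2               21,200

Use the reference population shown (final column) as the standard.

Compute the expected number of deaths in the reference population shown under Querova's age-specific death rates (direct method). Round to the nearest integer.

Expected deaths = Σ (standard pop × age-specific rate ÷ 100,000)
= 25,500×81.7/100,000 + 22,700×166.4/100,000 + 15,800×597.6/100,000 + 21,200×1150.2/100,000
= 20.83 + 37.77 + 94.42 + 243.84 = 396.87.

397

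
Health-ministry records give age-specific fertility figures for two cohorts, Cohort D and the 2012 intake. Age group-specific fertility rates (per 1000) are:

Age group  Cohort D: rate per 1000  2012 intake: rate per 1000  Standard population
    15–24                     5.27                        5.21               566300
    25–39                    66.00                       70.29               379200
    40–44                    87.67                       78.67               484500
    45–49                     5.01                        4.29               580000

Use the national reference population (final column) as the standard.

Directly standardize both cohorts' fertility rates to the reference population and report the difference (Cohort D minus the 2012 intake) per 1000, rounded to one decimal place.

Standard total = 2010000; weights = 0.2817, 0.1887, 0.2410, 0.2886.
Cohort D: 0.2817×5.27 + 0.1887×66.00 + 0.2410×87.67 + 0.2886×5.01 = 36.5142 per 1000.
The 2012 intake: 0.2817×5.21 + 0.1887×70.29 + 0.2410×78.67 + 0.2886×4.29 = 34.9295 per 1000.
Difference = 36.5142 − 34.9295 = 1.5847.

1.6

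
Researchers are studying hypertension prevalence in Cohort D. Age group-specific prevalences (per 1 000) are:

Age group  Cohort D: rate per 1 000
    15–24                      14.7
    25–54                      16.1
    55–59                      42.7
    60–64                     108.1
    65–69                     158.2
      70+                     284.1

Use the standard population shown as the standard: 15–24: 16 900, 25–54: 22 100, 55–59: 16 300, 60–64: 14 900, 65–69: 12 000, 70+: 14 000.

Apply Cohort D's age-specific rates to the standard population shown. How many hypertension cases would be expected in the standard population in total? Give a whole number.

Expected hypertension cases = Σ (standard pop × age-specific rate ÷ 1 000)
= 16 900×14.7/1 000 + 22 100×16.1/1 000 + 16 300×42.7/1 000 + 14 900×108.1/1 000 + 12 000×158.2/1 000 + 14 000×284.1/1 000
= 248.43 + 355.81 + 696.01 + 1610.69 + 1898.40 + 3977.40 = 8786.74.

8787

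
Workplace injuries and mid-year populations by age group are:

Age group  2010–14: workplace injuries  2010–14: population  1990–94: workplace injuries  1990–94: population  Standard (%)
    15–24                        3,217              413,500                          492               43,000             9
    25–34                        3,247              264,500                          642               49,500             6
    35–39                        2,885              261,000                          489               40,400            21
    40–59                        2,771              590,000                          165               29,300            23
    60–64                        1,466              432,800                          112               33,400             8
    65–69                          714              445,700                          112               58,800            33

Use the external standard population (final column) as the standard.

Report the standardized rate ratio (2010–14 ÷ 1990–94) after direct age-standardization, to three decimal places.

Age-specific rates per 10,000 for 2010–14: 77.80, 122.76, 110.54, 46.97, 33.87, 16.02.
For 1990–94: 114.42, 129.70, 121.04, 56.31, 33.53, 19.05.
Standard weights: 0.09, 0.06, 0.21, 0.23, 0.08, 0.33.
2010–14: 0.0900×77.80 + 0.0600×122.76 + 0.2100×110.54 + 0.2300×46.97 + 0.0800×33.87 + 0.3300×16.02 = 56.3787 per 10,000.
1990–94: 0.0900×114.42 + 0.0600×129.70 + 0.2100×121.04 + 0.2300×56.31 + 0.0800×33.53 + 0.3300×19.05 = 65.4184 per 10,000.
Ratio = 56.3787 ÷ 65.4184 = 0.86182.

0.862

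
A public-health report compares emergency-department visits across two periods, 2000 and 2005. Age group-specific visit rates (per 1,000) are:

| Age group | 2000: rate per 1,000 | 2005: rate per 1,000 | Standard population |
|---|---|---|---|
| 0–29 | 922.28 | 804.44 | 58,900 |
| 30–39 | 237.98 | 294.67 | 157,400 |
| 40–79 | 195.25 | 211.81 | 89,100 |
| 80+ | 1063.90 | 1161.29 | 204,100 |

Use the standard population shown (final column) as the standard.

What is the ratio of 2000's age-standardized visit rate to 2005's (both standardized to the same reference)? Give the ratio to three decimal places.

Standard total = 509,500; weights = 0.1156, 0.3089, 0.1749, 0.4006.
2000: 0.1156×922.28 + 0.3089×237.98 + 0.1749×195.25 + 0.4006×1063.90 = 640.4693 per 1,000.
2005: 0.1156×804.44 + 0.3089×294.67 + 0.1749×211.81 + 0.4006×1161.29 = 686.2692 per 1,000.
Ratio = 640.4693 ÷ 686.2692 = 0.93326.

0.933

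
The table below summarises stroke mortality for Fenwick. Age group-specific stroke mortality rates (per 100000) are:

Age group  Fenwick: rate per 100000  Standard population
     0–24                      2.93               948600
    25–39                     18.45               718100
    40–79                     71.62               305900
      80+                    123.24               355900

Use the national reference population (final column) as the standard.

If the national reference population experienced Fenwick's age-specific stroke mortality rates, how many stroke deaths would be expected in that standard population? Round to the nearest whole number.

Expected stroke deaths = Σ (standard pop × age-specific rate ÷ 100000)
= 948600×2.93/100000 + 718100×18.45/100000 + 305900×71.62/100000 + 355900×123.24/100000
= 27.79 + 132.49 + 219.09 + 438.61 = 817.98.

818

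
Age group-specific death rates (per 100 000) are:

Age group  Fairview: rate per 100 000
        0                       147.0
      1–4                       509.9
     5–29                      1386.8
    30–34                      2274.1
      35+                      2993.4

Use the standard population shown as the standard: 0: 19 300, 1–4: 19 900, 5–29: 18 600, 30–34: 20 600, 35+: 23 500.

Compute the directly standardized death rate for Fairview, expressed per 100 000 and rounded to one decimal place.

Standard total = 101 900; weights = 0.1894, 0.1953, 0.1825, 0.2022, 0.2306.
Standardized rate: 0.1894×147.0 + 0.1953×509.9 + 0.1825×1386.8 + 0.2022×2274.1 + 0.2306×2993.4 = 1530.6178 per 100 000.

1530.6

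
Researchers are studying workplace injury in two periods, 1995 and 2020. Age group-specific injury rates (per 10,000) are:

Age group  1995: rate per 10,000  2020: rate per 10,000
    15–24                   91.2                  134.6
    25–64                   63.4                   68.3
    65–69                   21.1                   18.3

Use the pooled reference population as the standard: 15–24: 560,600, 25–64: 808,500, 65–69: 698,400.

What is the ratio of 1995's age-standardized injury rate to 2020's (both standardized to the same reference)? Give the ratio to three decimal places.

Standard total = 2,067,500; weights = 0.2711, 0.3911, 0.3378.
1995: 0.2711×91.2 + 0.3911×63.4 + 0.3378×21.1 = 56.6490 per 10,000.
2020: 0.2711×134.6 + 0.3911×68.3 + 0.3378×18.3 = 69.3872 per 10,000.
Ratio = 56.6490 ÷ 69.3872 = 0.81642.

0.816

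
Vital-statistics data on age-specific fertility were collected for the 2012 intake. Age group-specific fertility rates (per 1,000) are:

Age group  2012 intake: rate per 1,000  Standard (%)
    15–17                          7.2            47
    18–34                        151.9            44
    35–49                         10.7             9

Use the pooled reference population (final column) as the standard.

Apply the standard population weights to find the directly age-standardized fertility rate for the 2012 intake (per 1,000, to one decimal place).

Standard weights: 0.47, 0.44, 0.09.
Standardized rate: 0.4700×7.2 + 0.4400×151.9 + 0.0900×10.7 = 71.1830 per 1,000.

71.2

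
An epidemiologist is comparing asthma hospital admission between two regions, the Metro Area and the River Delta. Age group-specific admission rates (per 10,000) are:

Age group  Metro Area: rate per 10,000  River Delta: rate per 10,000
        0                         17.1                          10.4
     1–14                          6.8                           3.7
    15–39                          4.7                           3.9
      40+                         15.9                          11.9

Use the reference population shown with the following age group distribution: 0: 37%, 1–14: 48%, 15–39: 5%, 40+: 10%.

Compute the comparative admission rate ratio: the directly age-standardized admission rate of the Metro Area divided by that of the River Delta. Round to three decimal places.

Standard weights: 0.37, 0.48, 0.05, 0.10.
The Metro Area: 0.3700×17.1 + 0.4800×6.8 + 0.0500×4.7 + 0.1000×15.9 = 11.4160 per 10,000.
The River Delta: 0.3700×10.4 + 0.4800×3.7 + 0.0500×3.9 + 0.1000×11.9 = 7.0090 per 10,000.
Ratio = 11.4160 ÷ 7.0090 = 1.62876.

1.629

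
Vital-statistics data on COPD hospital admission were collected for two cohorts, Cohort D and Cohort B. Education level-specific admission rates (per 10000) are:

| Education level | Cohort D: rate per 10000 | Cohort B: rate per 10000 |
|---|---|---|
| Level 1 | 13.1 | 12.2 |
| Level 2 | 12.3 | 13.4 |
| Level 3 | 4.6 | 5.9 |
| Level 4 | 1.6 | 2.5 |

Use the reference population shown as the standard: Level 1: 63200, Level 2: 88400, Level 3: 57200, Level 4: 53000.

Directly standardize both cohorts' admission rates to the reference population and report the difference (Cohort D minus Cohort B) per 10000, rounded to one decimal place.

Standard total = 261800; weights = 0.2414, 0.3377, 0.2185, 0.2024.
Cohort D: 0.2414×13.1 + 0.3377×12.3 + 0.2185×4.6 + 0.2024×1.6 = 8.6446 per 10000.
Cohort B: 0.2414×12.2 + 0.3377×13.4 + 0.2185×5.9 + 0.2024×2.5 = 9.2650 per 10000.
Difference = 8.6446 − 9.2650 = -0.6204.

-0.6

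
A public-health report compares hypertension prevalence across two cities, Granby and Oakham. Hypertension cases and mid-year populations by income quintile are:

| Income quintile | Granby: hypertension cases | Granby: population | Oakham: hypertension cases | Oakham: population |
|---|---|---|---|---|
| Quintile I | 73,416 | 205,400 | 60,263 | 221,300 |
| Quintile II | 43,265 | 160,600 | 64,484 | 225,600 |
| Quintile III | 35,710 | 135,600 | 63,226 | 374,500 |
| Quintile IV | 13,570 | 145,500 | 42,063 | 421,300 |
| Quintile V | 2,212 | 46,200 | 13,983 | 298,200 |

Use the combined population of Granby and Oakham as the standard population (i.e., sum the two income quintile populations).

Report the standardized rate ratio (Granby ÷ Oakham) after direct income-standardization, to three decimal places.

Income-specific rates per 1,000 for Granby: 357.429, 269.396, 263.348, 93.265, 47.879.
For Oakham: 272.314, 285.833, 168.828, 99.841, 46.891.
Combined standard total = 2,234,200; weights = 0.1910, 0.1729, 0.2283, 0.2537, 0.1541.
Granby: 0.1910×357.429 + 0.1729×269.396 + 0.2283×263.348 + 0.2537×93.265 + 0.1541×47.879 = 205.9984 per 1,000.
Oakham: 0.1910×272.314 + 0.1729×285.833 + 0.2283×168.828 + 0.2537×99.841 + 0.1541×46.891 = 172.5196 per 1,000.
Ratio = 205.9984 ÷ 172.5196 = 1.19406.

1.194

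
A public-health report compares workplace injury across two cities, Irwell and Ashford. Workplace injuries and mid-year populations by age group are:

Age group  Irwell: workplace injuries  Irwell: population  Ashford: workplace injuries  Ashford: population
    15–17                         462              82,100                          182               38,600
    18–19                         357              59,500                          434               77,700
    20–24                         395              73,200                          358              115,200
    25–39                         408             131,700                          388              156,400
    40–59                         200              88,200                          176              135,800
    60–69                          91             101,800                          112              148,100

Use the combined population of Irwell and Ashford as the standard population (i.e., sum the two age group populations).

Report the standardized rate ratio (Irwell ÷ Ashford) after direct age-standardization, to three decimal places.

Age-specific rates per 10,000 for Irwell: 56.27, 60.00, 53.96, 30.98, 22.68, 8.94.
For Ashford: 47.15, 55.86, 31.08, 24.81, 12.96, 7.56.
Combined standard total = 1,208,300; weights = 0.0999, 0.1135, 0.1559, 0.2384, 0.1854, 0.2068.
Irwell: 0.0999×56.27 + 0.1135×60.00 + 0.1559×53.96 + 0.2384×30.98 + 0.1854×22.68 + 0.2068×8.94 = 34.2870 per 10,000.
Ashford: 0.0999×47.15 + 0.1135×55.86 + 0.1559×31.08 + 0.2384×24.81 + 0.1854×12.96 + 0.2068×7.56 = 25.7796 per 10,000.
Ratio = 34.2870 ÷ 25.7796 = 1.33001.

1.330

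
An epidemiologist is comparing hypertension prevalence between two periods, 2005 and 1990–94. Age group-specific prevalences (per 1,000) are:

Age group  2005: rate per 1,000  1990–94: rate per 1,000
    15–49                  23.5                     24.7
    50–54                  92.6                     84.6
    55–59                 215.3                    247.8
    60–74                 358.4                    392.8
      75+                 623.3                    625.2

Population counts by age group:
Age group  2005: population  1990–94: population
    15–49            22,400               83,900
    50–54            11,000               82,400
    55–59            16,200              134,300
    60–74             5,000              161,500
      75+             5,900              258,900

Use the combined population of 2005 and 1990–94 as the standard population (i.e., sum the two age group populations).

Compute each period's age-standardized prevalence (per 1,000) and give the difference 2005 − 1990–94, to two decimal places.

-13.44

Combined standard total = 781,500; weights = 0.1360, 0.1195, 0.1926, 0.2131, 0.3388.
2005: 0.1360×23.5 + 0.1195×92.6 + 0.1926×215.3 + 0.2131×358.4 + 0.3388×623.3 = 343.2796 per 1,000.
1990–94: 0.1360×24.7 + 0.1195×84.6 + 0.1926×247.8 + 0.2131×392.8 + 0.3388×625.2 = 356.7182 per 1,000.
Difference = 343.2796 − 356.7182 = -13.4387.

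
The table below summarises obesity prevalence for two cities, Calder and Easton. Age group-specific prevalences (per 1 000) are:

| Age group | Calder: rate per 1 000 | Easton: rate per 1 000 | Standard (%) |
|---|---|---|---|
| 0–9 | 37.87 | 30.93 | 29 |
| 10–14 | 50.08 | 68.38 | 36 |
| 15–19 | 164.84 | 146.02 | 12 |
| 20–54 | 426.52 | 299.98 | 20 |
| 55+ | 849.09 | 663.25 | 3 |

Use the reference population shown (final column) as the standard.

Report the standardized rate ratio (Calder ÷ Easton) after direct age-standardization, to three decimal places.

1.218

Standard weights: 0.29, 0.36, 0.12, 0.20, 0.03.
Calder: 0.2900×37.87 + 0.3600×50.08 + 0.1200×164.84 + 0.2000×426.52 + 0.0300×849.09 = 159.5686 per 1 000.
Easton: 0.2900×30.93 + 0.3600×68.38 + 0.1200×146.02 + 0.2000×299.98 + 0.0300×663.25 = 131.0024 per 1 000.
Ratio = 159.5686 ÷ 131.0024 = 1.21806.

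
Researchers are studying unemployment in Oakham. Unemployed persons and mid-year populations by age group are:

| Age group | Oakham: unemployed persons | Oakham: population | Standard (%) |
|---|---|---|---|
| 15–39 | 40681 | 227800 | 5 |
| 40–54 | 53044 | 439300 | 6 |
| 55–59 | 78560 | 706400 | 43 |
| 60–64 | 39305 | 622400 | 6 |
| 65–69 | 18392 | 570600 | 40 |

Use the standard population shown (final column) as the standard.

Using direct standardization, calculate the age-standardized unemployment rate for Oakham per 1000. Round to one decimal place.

Age-specific rates per 1000 for Oakham: 178.582, 120.747, 111.212, 63.151, 32.233.
Standard weights: 0.05, 0.06, 0.43, 0.06, 0.40.
Standardized rate: 0.0500×178.582 + 0.0600×120.747 + 0.4300×111.212 + 0.0600×63.151 + 0.4000×32.233 = 80.6771 per 1000.

80.7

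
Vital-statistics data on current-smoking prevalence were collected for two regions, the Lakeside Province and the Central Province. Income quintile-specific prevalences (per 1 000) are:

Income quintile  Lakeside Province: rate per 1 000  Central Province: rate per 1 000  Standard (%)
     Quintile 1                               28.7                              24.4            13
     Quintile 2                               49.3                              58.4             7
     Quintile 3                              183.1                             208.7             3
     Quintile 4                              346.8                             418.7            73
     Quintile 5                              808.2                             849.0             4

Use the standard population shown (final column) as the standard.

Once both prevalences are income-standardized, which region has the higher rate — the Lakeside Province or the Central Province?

Central Province

Standard weights: 0.13, 0.07, 0.03, 0.73, 0.04.
The Lakeside Province: 0.1300×28.7 + 0.0700×49.3 + 0.0300×183.1 + 0.7300×346.8 + 0.0400×808.2 = 298.1670 per 1 000.
The Central Province: 0.1300×24.4 + 0.0700×58.4 + 0.0300×208.7 + 0.7300×418.7 + 0.0400×849.0 = 353.1320 per 1 000.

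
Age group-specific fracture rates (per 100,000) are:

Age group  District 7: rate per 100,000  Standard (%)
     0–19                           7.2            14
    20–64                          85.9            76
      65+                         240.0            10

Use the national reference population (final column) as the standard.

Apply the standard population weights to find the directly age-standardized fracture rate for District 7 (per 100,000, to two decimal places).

Standard weights: 0.14, 0.76, 0.10.
Standardized rate: 0.1400×7.2 + 0.7600×85.9 + 0.1000×240.0 = 90.2920 per 100,000.

90.29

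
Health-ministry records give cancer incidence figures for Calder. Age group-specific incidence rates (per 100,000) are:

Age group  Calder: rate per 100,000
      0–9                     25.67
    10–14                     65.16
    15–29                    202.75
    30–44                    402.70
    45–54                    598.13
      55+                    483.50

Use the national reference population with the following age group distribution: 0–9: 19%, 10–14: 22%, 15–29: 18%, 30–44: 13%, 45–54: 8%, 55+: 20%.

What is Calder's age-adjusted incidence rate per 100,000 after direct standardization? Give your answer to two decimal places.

Standard weights: 0.19, 0.22, 0.18, 0.13, 0.08, 0.20.
Standardized rate: 0.1900×25.67 + 0.2200×65.16 + 0.1800×202.75 + 0.1300×402.70 + 0.0800×598.13 + 0.2000×483.50 = 252.6089 per 100,000.

252.61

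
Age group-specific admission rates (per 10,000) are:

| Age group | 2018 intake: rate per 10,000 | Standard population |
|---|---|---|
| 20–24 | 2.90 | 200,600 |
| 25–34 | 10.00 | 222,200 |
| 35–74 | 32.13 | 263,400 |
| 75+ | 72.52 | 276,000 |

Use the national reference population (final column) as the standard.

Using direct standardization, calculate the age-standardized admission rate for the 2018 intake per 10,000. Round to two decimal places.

32.51

Standard total = 962,200; weights = 0.2085, 0.2309, 0.2737, 0.2868.
Standardized rate: 0.2085×2.90 + 0.2309×10.00 + 0.2737×32.13 + 0.2868×72.52 = 32.5112 per 10,000.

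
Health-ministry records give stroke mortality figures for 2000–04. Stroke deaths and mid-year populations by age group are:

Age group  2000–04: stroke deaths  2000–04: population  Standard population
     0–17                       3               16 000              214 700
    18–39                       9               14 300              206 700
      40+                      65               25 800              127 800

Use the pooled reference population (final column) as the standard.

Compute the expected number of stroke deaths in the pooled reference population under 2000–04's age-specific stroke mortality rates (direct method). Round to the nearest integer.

492

Age-specific rates per 100 000 for 2000–04: 18.75, 62.94, 251.94.
Expected stroke deaths = Σ (standard pop × age-specific rate ÷ 100 000)
= 214 700×18.75/100 000 + 206 700×62.94/100 000 + 127 800×251.94/100 000
= 40.26 + 130.09 + 321.98 = 492.32.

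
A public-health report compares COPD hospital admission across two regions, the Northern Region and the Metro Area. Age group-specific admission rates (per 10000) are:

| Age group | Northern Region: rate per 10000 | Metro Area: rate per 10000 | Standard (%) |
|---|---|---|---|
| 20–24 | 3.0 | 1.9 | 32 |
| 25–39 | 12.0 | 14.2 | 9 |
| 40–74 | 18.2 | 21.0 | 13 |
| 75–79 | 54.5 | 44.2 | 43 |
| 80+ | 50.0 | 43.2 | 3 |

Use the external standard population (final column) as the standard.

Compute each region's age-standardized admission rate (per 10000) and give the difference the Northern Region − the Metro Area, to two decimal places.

Standard weights: 0.32, 0.09, 0.13, 0.43, 0.03.
The Northern Region: 0.3200×3.0 + 0.0900×12.0 + 0.1300×18.2 + 0.4300×54.5 + 0.0300×50.0 = 29.3410 per 10000.
The Metro Area: 0.3200×1.9 + 0.0900×14.2 + 0.1300×21.0 + 0.4300×44.2 + 0.0300×43.2 = 24.9180 per 10000.
Difference = 29.3410 − 24.9180 = 4.4230.

4.42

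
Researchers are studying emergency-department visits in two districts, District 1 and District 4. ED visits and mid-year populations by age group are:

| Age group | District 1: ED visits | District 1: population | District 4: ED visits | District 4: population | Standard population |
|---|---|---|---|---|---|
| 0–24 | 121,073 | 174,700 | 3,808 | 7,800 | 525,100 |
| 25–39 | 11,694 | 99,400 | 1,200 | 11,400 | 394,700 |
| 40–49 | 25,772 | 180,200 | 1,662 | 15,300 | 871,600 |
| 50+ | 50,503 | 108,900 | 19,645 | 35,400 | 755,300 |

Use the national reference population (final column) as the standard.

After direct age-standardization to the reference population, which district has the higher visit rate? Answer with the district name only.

Age-specific rates per 1,000 for District 1: 693.034, 117.646, 143.019, 463.756.
For District 4: 488.205, 105.263, 108.627, 554.944.
Standard total = 2,546,700; weights = 0.2062, 0.1550, 0.3422, 0.2966.
District 1: 0.2062×693.034 + 0.1550×117.646 + 0.3422×143.019 + 0.2966×463.756 = 347.6172 per 1,000.
District 4: 0.2062×488.205 + 0.1550×105.263 + 0.3422×108.627 + 0.2966×554.944 = 318.7389 per 1,000.
The crude rates (371.17 vs 376.47) would put District 4 higher, but that reflects its age composition; once standardized to a common age structure, District 1 has the higher underlying rate.

District 1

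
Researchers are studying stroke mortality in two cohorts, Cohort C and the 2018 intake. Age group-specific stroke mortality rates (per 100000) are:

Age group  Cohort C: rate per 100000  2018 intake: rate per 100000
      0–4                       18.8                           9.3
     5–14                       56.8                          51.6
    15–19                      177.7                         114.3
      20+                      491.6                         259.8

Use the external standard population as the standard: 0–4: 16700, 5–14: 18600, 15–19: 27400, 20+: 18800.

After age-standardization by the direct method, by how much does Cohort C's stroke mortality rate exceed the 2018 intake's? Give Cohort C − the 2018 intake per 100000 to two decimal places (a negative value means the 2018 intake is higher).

77.92

Standard total = 81500; weights = 0.2049, 0.2282, 0.3362, 0.2307.
Cohort C: 0.2049×18.8 + 0.2282×56.8 + 0.3362×177.7 + 0.2307×491.6 = 189.9571 per 100000.
The 2018 intake: 0.2049×9.3 + 0.2282×51.6 + 0.3362×114.3 + 0.2307×259.8 = 112.0384 per 100000.
Difference = 189.9571 − 112.0384 = 77.9187.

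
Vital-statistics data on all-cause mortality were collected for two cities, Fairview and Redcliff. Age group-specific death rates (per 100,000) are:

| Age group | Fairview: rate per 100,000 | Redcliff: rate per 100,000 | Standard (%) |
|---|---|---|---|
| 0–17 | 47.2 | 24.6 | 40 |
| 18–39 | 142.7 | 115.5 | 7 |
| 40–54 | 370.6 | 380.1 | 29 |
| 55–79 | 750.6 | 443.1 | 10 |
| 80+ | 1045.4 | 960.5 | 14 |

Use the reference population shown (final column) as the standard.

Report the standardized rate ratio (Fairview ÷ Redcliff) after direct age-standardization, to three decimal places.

Standard weights: 0.40, 0.07, 0.29, 0.10, 0.14.
Fairview: 0.4000×47.2 + 0.0700×142.7 + 0.2900×370.6 + 0.1000×750.6 + 0.1400×1045.4 = 357.7590 per 100,000.
Redcliff: 0.4000×24.6 + 0.0700×115.5 + 0.2900×380.1 + 0.1000×443.1 + 0.1400×960.5 = 306.9340 per 100,000.
Ratio = 357.7590 ÷ 306.9340 = 1.16559.

1.166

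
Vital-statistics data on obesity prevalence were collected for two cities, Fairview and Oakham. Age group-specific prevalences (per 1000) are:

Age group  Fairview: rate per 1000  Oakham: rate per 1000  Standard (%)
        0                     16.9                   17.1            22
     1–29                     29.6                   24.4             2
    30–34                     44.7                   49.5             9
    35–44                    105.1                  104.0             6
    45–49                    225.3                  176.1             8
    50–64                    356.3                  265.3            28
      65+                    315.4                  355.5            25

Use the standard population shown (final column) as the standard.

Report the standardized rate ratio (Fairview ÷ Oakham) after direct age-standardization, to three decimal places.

Standard weights: 0.22, 0.02, 0.09, 0.06, 0.08, 0.28, 0.25.
Fairview: 0.2200×16.9 + 0.0200×29.6 + 0.0900×44.7 + 0.0600×105.1 + 0.0800×225.3 + 0.2800×356.3 + 0.2500×315.4 = 211.2770 per 1000.
Oakham: 0.2200×17.1 + 0.0200×24.4 + 0.0900×49.5 + 0.0600×104.0 + 0.0800×176.1 + 0.2800×265.3 + 0.2500×355.5 = 192.1920 per 1000.
Ratio = 211.2770 ÷ 192.1920 = 1.09930.

1.099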